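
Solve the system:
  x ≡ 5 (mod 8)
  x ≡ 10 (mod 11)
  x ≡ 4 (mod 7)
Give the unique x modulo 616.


Moduli 8, 11, 7 are pairwise coprime; by CRT there is a unique solution modulo M = 8 · 11 · 7 = 616.
Solve pairwise, accumulating the modulus:
  Start with x ≡ 5 (mod 8).
  Combine with x ≡ 10 (mod 11): since gcd(8, 11) = 1, we get a unique residue mod 88.
    Write x = 5 + 8·t and substitute into x ≡ 10 (mod 11): 8·t ≡ 10 − 5 = 5 (mod 11).
    The inverse of 8 mod 11 is 7 (since 8·7 = 56 = 5·11 + 1), so t ≡ 7·5 = 35 ≡ 2 (mod 11).
    Then x = 5 + 8·2 = 21, valid modulo lcm(8, 11) = 88: x ≡ 21 (mod 88).
  Combine with x ≡ 4 (mod 7): since gcd(88, 7) = 1, we get a unique residue mod 616.
    Write x = 21 + 88·t and substitute into x ≡ 4 (mod 7): 88·t ≡ 4 − 21 = -17 (mod 7).
    Reduce coefficients mod 7: 4·t ≡ 4 (mod 7).
    The inverse of 4 mod 7 is 2 (since 4·2 = 8 = 1·7 + 1), so t ≡ 2·4 = 8 ≡ 1 (mod 7).
    Then x = 21 + 88·1 = 109, valid modulo lcm(88, 7) = 616: x ≡ 109 (mod 616).
Verify: 109 mod 8 = 5 ✓, 109 mod 11 = 10 ✓, 109 mod 7 = 4 ✓.

x ≡ 109 (mod 616).


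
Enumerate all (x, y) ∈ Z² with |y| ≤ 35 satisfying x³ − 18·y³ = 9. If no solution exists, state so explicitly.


The equation is x³ - 18y³ = 9. For fixed y, x³ = 18·y³ + 9, so a solution requires the RHS to be a perfect cube.
Strategy: iterate y from -35 to 35, compute RHS = 18·y³ + 9, and check whether it is a (positive or negative) perfect cube.
Check small values of y:
  y = 0: RHS = 9 is not a perfect cube.
  y = 1: RHS = 27 = (3)³ ⇒ x = 3 works.
  y = -1: RHS = -9 is not a perfect cube.
  y = 2: RHS = 153 is not a perfect cube.
  y = -2: RHS = -135 is not a perfect cube.
  y = 3: RHS = 495 is not a perfect cube.
  y = -3: RHS = -477 is not a perfect cube.
Continuing the search up to |y| = 35 finds no further solutions beyond those listed.
Collected solutions: (3, 1).

Solutions (with |y| ≤ 35): (3, 1).


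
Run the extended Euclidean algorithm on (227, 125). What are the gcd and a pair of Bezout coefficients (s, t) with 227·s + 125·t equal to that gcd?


Euclidean algorithm on (227, 125) — divide until remainder is 0:
  227 = 1 · 125 + 102
  125 = 1 · 102 + 23
  102 = 4 · 23 + 10
  23 = 2 · 10 + 3
  10 = 3 · 3 + 1
  3 = 3 · 1 + 0
gcd(227, 125) = 1.
Track Bezout coefficients alongside the remainders: start with r₀ = 227 = a·1 + b·0 (s = 1, t = 0) and r₁ = 125 = a·0 + b·1 (s = 0, t = 1); each new remainder r_{k+1} = r_{k-1} − q_k·r_k inherits s_{k+1} = s_{k-1} − q_k·s_k, t_{k+1} = t_{k-1} − q_k·t_k, so r_k = a·s_k + b·t_k at every step:
  q = 1: r = 102, s = 1 − 1·0 = 1, t = 0 − 1·1 = -1  (check: 227·1 + 125·(-1) = 102)
  q = 1: r = 23, s = 0 − 1·1 = -1, t = 1 − 1·(-1) = 2  (check: 227·(-1) + 125·2 = 23)
  q = 4: r = 10, s = 1 − 4·(-1) = 5, t = -1 − 4·2 = -9  (check: 227·5 + 125·(-9) = 10)
  q = 2: r = 3, s = -1 − 2·5 = -11, t = 2 − 2·(-9) = 20  (check: 227·(-11) + 125·20 = 3)
  q = 3: r = 1, s = 5 − 3·(-11) = 38, t = -9 − 3·20 = -69  (check: 227·38 + 125·(-69) = 1)
The row with r = 1 (the gcd) gives the Bezout coefficients s = 38, t = -69.
Result: 227 · (38) + 125 · (-69) = 1.

gcd(227, 125) = 1; s = 38, t = -69 (check: 227·38 + 125·(-69) = 1).


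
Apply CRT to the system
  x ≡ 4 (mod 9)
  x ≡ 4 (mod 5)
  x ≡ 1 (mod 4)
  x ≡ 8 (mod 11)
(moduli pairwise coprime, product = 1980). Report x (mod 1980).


Product of moduli M = 9 · 5 · 4 · 11 = 1980.
Merge one congruence at a time:
  Start: x ≡ 4 (mod 9).
  Combine with x ≡ 4 (mod 5); new modulus lcm = 45.
    Write x = 4 + 9·t and substitute into x ≡ 4 (mod 5): 9·t ≡ 4 − 4 = 0 (mod 5).
    Reduce coefficients mod 5: 4·t ≡ 0 (mod 5).
    The inverse of 4 mod 5 is 4 (since 4·4 = 16 = 3·5 + 1), so t ≡ 4·0 = 0 ≡ 0 (mod 5).
    Then x = 4 + 9·0 = 4, valid modulo lcm(9, 5) = 45: x ≡ 4 (mod 45).
  Combine with x ≡ 1 (mod 4); new modulus lcm = 180.
    Write x = 4 + 45·t and substitute into x ≡ 1 (mod 4): 45·t ≡ 1 − 4 = -3 (mod 4).
    Reduce coefficients mod 4: 1·t ≡ 1 (mod 4).
    So t ≡ 1 (mod 4).
    Then x = 4 + 45·1 = 49, valid modulo lcm(45, 4) = 180: x ≡ 49 (mod 180).
  Combine with x ≡ 8 (mod 11); new modulus lcm = 1980.
    Write x = 49 + 180·t and substitute into x ≡ 8 (mod 11): 180·t ≡ 8 − 49 = -41 (mod 11).
    Reduce coefficients mod 11: 4·t ≡ 3 (mod 11).
    The inverse of 4 mod 11 is 3 (since 4·3 = 12 = 1·11 + 1), so t ≡ 3·3 = 9 ≡ 9 (mod 11).
    Then x = 49 + 180·9 = 1669, valid modulo lcm(180, 11) = 1980: x ≡ 1669 (mod 1980).
Verify against each original: 1669 mod 9 = 4, 1669 mod 5 = 4, 1669 mod 4 = 1, 1669 mod 11 = 8.

x ≡ 1669 (mod 1980).


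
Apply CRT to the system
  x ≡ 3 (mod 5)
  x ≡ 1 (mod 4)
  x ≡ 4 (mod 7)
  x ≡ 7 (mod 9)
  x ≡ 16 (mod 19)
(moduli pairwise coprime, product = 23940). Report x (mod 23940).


Product of moduli M = 5 · 4 · 7 · 9 · 19 = 23940.
Merge one congruence at a time:
  Start: x ≡ 3 (mod 5).
  Combine with x ≡ 1 (mod 4); new modulus lcm = 20.
    Write x = 3 + 5·t and substitute into x ≡ 1 (mod 4): 5·t ≡ 1 − 3 = -2 (mod 4).
    Reduce coefficients mod 4: 1·t ≡ 2 (mod 4).
    So t ≡ 2 (mod 4).
    Then x = 3 + 5·2 = 13, valid modulo lcm(5, 4) = 20: x ≡ 13 (mod 20).
  Combine with x ≡ 4 (mod 7); new modulus lcm = 140.
    Write x = 13 + 20·t and substitute into x ≡ 4 (mod 7): 20·t ≡ 4 − 13 = -9 (mod 7).
    Reduce coefficients mod 7: 6·t ≡ 5 (mod 7).
    The inverse of 6 mod 7 is 6 (since 6·6 = 36 = 5·7 + 1), so t ≡ 6·5 = 30 ≡ 2 (mod 7).
    Then x = 13 + 20·2 = 53, valid modulo lcm(20, 7) = 140: x ≡ 53 (mod 140).
  Combine with x ≡ 7 (mod 9); new modulus lcm = 1260.
    Write x = 53 + 140·t and substitute into x ≡ 7 (mod 9): 140·t ≡ 7 − 53 = -46 (mod 9).
    Reduce coefficients mod 9: 5·t ≡ 8 (mod 9).
    The inverse of 5 mod 9 is 2 (since 5·2 = 10 = 1·9 + 1), so t ≡ 2·8 = 16 ≡ 7 (mod 9).
    Then x = 53 + 140·7 = 1033, valid modulo lcm(140, 9) = 1260: x ≡ 1033 (mod 1260).
  Combine with x ≡ 16 (mod 19); new modulus lcm = 23940.
    Write x = 1033 + 1260·t and substitute into x ≡ 16 (mod 19): 1260·t ≡ 16 − 1033 = -1017 (mod 19).
    Reduce coefficients mod 19: 6·t ≡ 9 (mod 19).
    The inverse of 6 mod 19 is 16 (since 6·16 = 96 = 5·19 + 1), so t ≡ 16·9 = 144 ≡ 11 (mod 19).
    Then x = 1033 + 1260·11 = 14893, valid modulo lcm(1260, 19) = 23940: x ≡ 14893 (mod 23940).
Verify against each original: 14893 mod 5 = 3, 14893 mod 4 = 1, 14893 mod 7 = 4, 14893 mod 9 = 7, 14893 mod 19 = 16.

x ≡ 14893 (mod 23940).


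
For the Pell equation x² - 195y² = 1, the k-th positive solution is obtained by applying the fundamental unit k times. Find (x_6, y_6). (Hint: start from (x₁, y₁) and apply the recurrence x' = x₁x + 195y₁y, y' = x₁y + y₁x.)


Step 1: Find the fundamental solution (x₁, y₁) of x² - 195y² = 1.
  Expand √195 as a continued fraction. a₀ = ⌊√195⌋ = 13; iterate m_{k+1} = d_k·a_k − m_k, d_{k+1} = (195 − m_{k+1}²)/d_k, a_{k+1} = ⌊(a₀ + m_{k+1})/d_{k+1}⌋ (starting m₀ = 0, d₀ = 1), with convergents p_k = a_k·p_{k-1} + p_{k-2}, q_k = a_k·q_{k-1} + q_{k-2} (p₋₁ = 1, q₋₁ = 0):
  k = 0: a₀ = 13; p₀/q₀ = 13/1; p₀² − 195·q₀² = 169 − 195 = -26.
  k = 1: m = 13, d = 26, a = ⌊(13 + 13)/26⌋ = 1; p/q = (1·13 + 1)/(1·1 + 0) = 14/1; p² − 195·q² = 196 − 195 = 1.
  The first convergent with p² − 195·q² = 1 gives the fundamental solution (x₁, y₁) = (14, 1).
Step 2: Apply the recurrence (x_{n+1}, y_{n+1}) = (x₁x_n + 195y₁y_n, x₁y_n + y₁x_n) repeatedly.
  From (x_1, y_1) = (14, 1): x_2 = 14·14 + 195·1·1 = 391; y_2 = 14·1 + 1·14 = 28.
  From (x_2, y_2) = (391, 28): x_3 = 14·391 + 195·1·28 = 10934; y_3 = 14·28 + 1·391 = 783.
  From (x_3, y_3) = (10934, 783): x_4 = 14·10934 + 195·1·783 = 305761; y_4 = 14·783 + 1·10934 = 21896.
  From (x_4, y_4) = (305761, 21896): x_5 = 14·305761 + 195·1·21896 = 8550374; y_5 = 14·21896 + 1·305761 = 612305.
  From (x_5, y_5) = (8550374, 612305): x_6 = 14·8550374 + 195·1·612305 = 239104711; y_6 = 14·612305 + 1·8550374 = 17122644.
Step 3: Verify x_6² - 195·y_6² = 57171062822393521 - 57171062822393520 = 1 (should be 1). ✓

(x_1, y_1) = (14, 1); (x_6, y_6) = (239104711, 17122644).


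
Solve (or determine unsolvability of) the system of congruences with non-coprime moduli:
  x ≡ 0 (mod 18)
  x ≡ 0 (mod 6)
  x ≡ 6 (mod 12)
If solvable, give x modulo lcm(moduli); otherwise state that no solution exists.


Moduli 18, 6, 12 are not pairwise coprime, so CRT works modulo lcm(m_i) when all pairwise compatibility conditions hold.
Pairwise compatibility: gcd(m_i, m_j) must divide a_i - a_j for every pair.
Merge one congruence at a time:
  Start: x ≡ 0 (mod 18).
  Combine with x ≡ 0 (mod 6): gcd(18, 6) = 6; 0 - 0 = 0, which IS divisible by 6, so compatible.
    Write x = 0 + 18·t and substitute into x ≡ 0 (mod 6): 18·t ≡ 0 − 0 = 0 (mod 6).
    Divide the congruence (and modulus) by g = 6: 3·t ≡ 0 (mod 1).
    Modulo 1 every t works; take t = 0.
    Then x = 0 + 18·0 = 0, valid modulo lcm(18, 6) = 18: x ≡ 0 (mod 18).
  Combine with x ≡ 6 (mod 12): gcd(18, 12) = 6; 6 - 0 = 6, which IS divisible by 6, so compatible.
    Write x = 0 + 18·t and substitute into x ≡ 6 (mod 12): 18·t ≡ 6 − 0 = 6 (mod 12).
    Divide the congruence (and modulus) by g = 6: 3·t ≡ 1 (mod 2).
    Reduce coefficients mod 2: 1·t ≡ 1 (mod 2).
    So t ≡ 1 (mod 2).
    Then x = 0 + 18·1 = 18, valid modulo lcm(18, 12) = 36: x ≡ 18 (mod 36).
Verify: 18 mod 18 = 0, 18 mod 6 = 0, 18 mod 12 = 6.

x ≡ 18 (mod 36).


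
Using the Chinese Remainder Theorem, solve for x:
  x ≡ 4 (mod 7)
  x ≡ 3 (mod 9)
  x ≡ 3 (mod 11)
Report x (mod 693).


Moduli 7, 9, 11 are pairwise coprime; by CRT there is a unique solution modulo M = 7 · 9 · 11 = 693.
Solve pairwise, accumulating the modulus:
  Start with x ≡ 4 (mod 7).
  Combine with x ≡ 3 (mod 9): since gcd(7, 9) = 1, we get a unique residue mod 63.
    Write x = 4 + 7·t and substitute into x ≡ 3 (mod 9): 7·t ≡ 3 − 4 = -1 (mod 9).
    Reduce coefficients mod 9: 7·t ≡ 8 (mod 9).
    The inverse of 7 mod 9 is 4 (since 7·4 = 28 = 3·9 + 1), so t ≡ 4·8 = 32 ≡ 5 (mod 9).
    Then x = 4 + 7·5 = 39, valid modulo lcm(7, 9) = 63: x ≡ 39 (mod 63).
  Combine with x ≡ 3 (mod 11): since gcd(63, 11) = 1, we get a unique residue mod 693.
    Write x = 39 + 63·t and substitute into x ≡ 3 (mod 11): 63·t ≡ 3 − 39 = -36 (mod 11).
    Reduce coefficients mod 11: 8·t ≡ 8 (mod 11).
    The inverse of 8 mod 11 is 7 (since 8·7 = 56 = 5·11 + 1), so t ≡ 7·8 = 56 ≡ 1 (mod 11).
    Then x = 39 + 63·1 = 102, valid modulo lcm(63, 11) = 693: x ≡ 102 (mod 693).
Verify: 102 mod 7 = 4 ✓, 102 mod 9 = 3 ✓, 102 mod 11 = 3 ✓.

x ≡ 102 (mod 693).


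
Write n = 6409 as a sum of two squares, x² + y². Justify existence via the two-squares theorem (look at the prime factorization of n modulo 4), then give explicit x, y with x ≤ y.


Step 1: Factor n = 6409 = 13 · 17 · 29.
Step 2: Check the mod-4 condition on each prime factor: 13 ≡ 1 (mod 4), exponent 1; 17 ≡ 1 (mod 4), exponent 1; 29 ≡ 1 (mod 4), exponent 1.
All primes ≡ 3 (mod 4) appear to even exponent (or don't appear), so by the two-squares theorem n IS expressible as a sum of two squares.
Step 3: Build a representation. Here n = 13 · 17 · 29 is a product of primes ≡ 1 (mod 4). Each prime p ≡ 1 (mod 4) is itself a sum of two squares; find a² by testing p − a² for a perfect square:
  13: 13 − 1² = 12, 13 − 2² = 9 = 3² ⇒ 13 = 2² + 3².
  17: 17 − 1² = 16 = 4² ⇒ 17 = 1² + 4².
  29: 29 − 1² = 28, 29 − 2² = 25 = 5² ⇒ 29 = 2² + 5².
  Combine using the Brahmagupta–Fibonacci identity (a² + b²)(c² + d²) = (ac − bd)² + (ad + bc)² = (ac + bd)² + (ad − bc)²:
  13 · 17 = 221: from (2² + 3²)(1² + 4²), take (2·1 − 3·4, 2·4 + 3·1) = (2 − 12, 8 + 3) = (-10, 11); dropping signs (only squares matter) gives (10, 11); check 10² + 11² = 100 + 121 = 221 ✓.
  221 · 29 = 6409: from (10² + 11²)(2² + 5²), take (10·2 − 11·5, 10·5 + 11·2) = (20 − 55, 50 + 22) = (-35, 72); dropping signs (only squares matter) gives (35, 72); check 35² + 72² = 1225 + 5184 = 6409 ✓.
Step 4: Order so x ≤ y and verify: 35² + 72² = 1225 + 5184 = 6409 = n. ✓

n = 6409 = 35² + 72² (one valid representation with x ≤ y).


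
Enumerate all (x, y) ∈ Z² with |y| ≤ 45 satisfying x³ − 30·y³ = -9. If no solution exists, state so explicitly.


The equation is x³ - 30y³ = -9. For fixed y, x³ = 30·y³ − 9, so a solution requires the RHS to be a perfect cube.
Strategy: iterate y from -45 to 45, compute RHS = 30·y³ − 9, and check whether it is a (positive or negative) perfect cube.
Check small values of y:
  y = 0: RHS = -9 is not a perfect cube.
  y = 1: RHS = 21 is not a perfect cube.
  y = -1: RHS = -39 is not a perfect cube.
  y = 2: RHS = 231 is not a perfect cube.
  y = -2: RHS = -249 is not a perfect cube.
  y = 3: RHS = 801 is not a perfect cube.
  y = -3: RHS = -819 is not a perfect cube.
Continuing the search up to |y| = 45 finds no solutions either.
No (x, y) in the scanned range satisfies the equation.

No integer solutions with |y| ≤ 45.


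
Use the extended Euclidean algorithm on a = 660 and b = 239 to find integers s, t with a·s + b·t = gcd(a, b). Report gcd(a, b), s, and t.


Euclidean algorithm on (660, 239) — divide until remainder is 0:
  660 = 2 · 239 + 182
  239 = 1 · 182 + 57
  182 = 3 · 57 + 11
  57 = 5 · 11 + 2
  11 = 5 · 2 + 1
  2 = 2 · 1 + 0
gcd(660, 239) = 1.
Track Bezout coefficients alongside the remainders: start with r₀ = 660 = a·1 + b·0 (s = 1, t = 0) and r₁ = 239 = a·0 + b·1 (s = 0, t = 1); each new remainder r_{k+1} = r_{k-1} − q_k·r_k inherits s_{k+1} = s_{k-1} − q_k·s_k, t_{k+1} = t_{k-1} − q_k·t_k, so r_k = a·s_k + b·t_k at every step:
  q = 2: r = 182, s = 1 − 2·0 = 1, t = 0 − 2·1 = -2  (check: 660·1 + 239·(-2) = 182)
  q = 1: r = 57, s = 0 − 1·1 = -1, t = 1 − 1·(-2) = 3  (check: 660·(-1) + 239·3 = 57)
  q = 3: r = 11, s = 1 − 3·(-1) = 4, t = -2 − 3·3 = -11  (check: 660·4 + 239·(-11) = 11)
  q = 5: r = 2, s = -1 − 5·4 = -21, t = 3 − 5·(-11) = 58  (check: 660·(-21) + 239·58 = 2)
  q = 5: r = 1, s = 4 − 5·(-21) = 109, t = -11 − 5·58 = -301  (check: 660·109 + 239·(-301) = 1)
The row with r = 1 (the gcd) gives the Bezout coefficients s = 109, t = -301.
Result: 660 · (109) + 239 · (-301) = 1.

gcd(660, 239) = 1; s = 109, t = -301 (check: 660·109 + 239·(-301) = 1).


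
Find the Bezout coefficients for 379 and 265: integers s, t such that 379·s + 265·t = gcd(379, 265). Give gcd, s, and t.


Euclidean algorithm on (379, 265) — divide until remainder is 0:
  379 = 1 · 265 + 114
  265 = 2 · 114 + 37
  114 = 3 · 37 + 3
  37 = 12 · 3 + 1
  3 = 3 · 1 + 0
gcd(379, 265) = 1.
Track Bezout coefficients alongside the remainders: start with r₀ = 379 = a·1 + b·0 (s = 1, t = 0) and r₁ = 265 = a·0 + b·1 (s = 0, t = 1); each new remainder r_{k+1} = r_{k-1} − q_k·r_k inherits s_{k+1} = s_{k-1} − q_k·s_k, t_{k+1} = t_{k-1} − q_k·t_k, so r_k = a·s_k + b·t_k at every step:
  q = 1: r = 114, s = 1 − 1·0 = 1, t = 0 − 1·1 = -1  (check: 379·1 + 265·(-1) = 114)
  q = 2: r = 37, s = 0 − 2·1 = -2, t = 1 − 2·(-1) = 3  (check: 379·(-2) + 265·3 = 37)
  q = 3: r = 3, s = 1 − 3·(-2) = 7, t = -1 − 3·3 = -10  (check: 379·7 + 265·(-10) = 3)
  q = 12: r = 1, s = -2 − 12·7 = -86, t = 3 − 12·(-10) = 123  (check: 379·(-86) + 265·123 = 1)
The row with r = 1 (the gcd) gives the Bezout coefficients s = -86, t = 123.
Result: 379 · (-86) + 265 · (123) = 1.

gcd(379, 265) = 1; s = -86, t = 123 (check: 379·(-86) + 265·123 = 1).


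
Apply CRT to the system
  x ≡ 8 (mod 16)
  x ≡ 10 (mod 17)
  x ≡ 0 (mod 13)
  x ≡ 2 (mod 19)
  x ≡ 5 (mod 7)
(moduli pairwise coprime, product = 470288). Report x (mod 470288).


Product of moduli M = 16 · 17 · 13 · 19 · 7 = 470288.
Merge one congruence at a time:
  Start: x ≡ 8 (mod 16).
  Combine with x ≡ 10 (mod 17); new modulus lcm = 272.
    Write x = 8 + 16·t and substitute into x ≡ 10 (mod 17): 16·t ≡ 10 − 8 = 2 (mod 17).
    The inverse of 16 mod 17 is 16 (since 16·16 = 256 = 15·17 + 1), so t ≡ 16·2 = 32 ≡ 15 (mod 17).
    Then x = 8 + 16·15 = 248, valid modulo lcm(16, 17) = 272: x ≡ 248 (mod 272).
  Combine with x ≡ 0 (mod 13); new modulus lcm = 3536.
    Write x = 248 + 272·t and substitute into x ≡ 0 (mod 13): 272·t ≡ 0 − 248 = -248 (mod 13).
    Reduce coefficients mod 13: 12·t ≡ 12 (mod 13).
    The inverse of 12 mod 13 is 12 (since 12·12 = 144 = 11·13 + 1), so t ≡ 12·12 = 144 ≡ 1 (mod 13).
    Then x = 248 + 272·1 = 520, valid modulo lcm(272, 13) = 3536: x ≡ 520 (mod 3536).
  Combine with x ≡ 2 (mod 19); new modulus lcm = 67184.
    Write x = 520 + 3536·t and substitute into x ≡ 2 (mod 19): 3536·t ≡ 2 − 520 = -518 (mod 19).
    Reduce coefficients mod 19: 2·t ≡ 14 (mod 19).
    The inverse of 2 mod 19 is 10 (since 2·10 = 20 = 1·19 + 1), so t ≡ 10·14 = 140 ≡ 7 (mod 19).
    Then x = 520 + 3536·7 = 25272, valid modulo lcm(3536, 19) = 67184: x ≡ 25272 (mod 67184).
  Combine with x ≡ 5 (mod 7); new modulus lcm = 470288.
    Write x = 25272 + 67184·t and substitute into x ≡ 5 (mod 7): 67184·t ≡ 5 − 25272 = -25267 (mod 7).
    Reduce coefficients mod 7: 5·t ≡ 3 (mod 7).
    The inverse of 5 mod 7 is 3 (since 5·3 = 15 = 2·7 + 1), so t ≡ 3·3 = 9 ≡ 2 (mod 7).
    Then x = 25272 + 67184·2 = 159640, valid modulo lcm(67184, 7) = 470288: x ≡ 159640 (mod 470288).
Verify against each original: 159640 mod 16 = 8, 159640 mod 17 = 10, 159640 mod 13 = 0, 159640 mod 19 = 2, 159640 mod 7 = 5.

x ≡ 159640 (mod 470288).


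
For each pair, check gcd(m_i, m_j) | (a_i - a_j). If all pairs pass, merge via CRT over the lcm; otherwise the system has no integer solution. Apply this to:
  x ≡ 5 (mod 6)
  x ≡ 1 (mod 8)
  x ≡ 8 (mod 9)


Moduli 6, 8, 9 are not pairwise coprime, so CRT works modulo lcm(m_i) when all pairwise compatibility conditions hold.
Pairwise compatibility: gcd(m_i, m_j) must divide a_i - a_j for every pair.
Merge one congruence at a time:
  Start: x ≡ 5 (mod 6).
  Combine with x ≡ 1 (mod 8): gcd(6, 8) = 2; 1 - 5 = -4, which IS divisible by 2, so compatible.
    Write x = 5 + 6·t and substitute into x ≡ 1 (mod 8): 6·t ≡ 1 − 5 = -4 (mod 8).
    Divide the congruence (and modulus) by g = 2: 3·t ≡ -2 (mod 4).
    Reduce coefficients mod 4: 3·t ≡ 2 (mod 4).
    The inverse of 3 mod 4 is 3 (since 3·3 = 9 = 2·4 + 1), so t ≡ 3·2 = 6 ≡ 2 (mod 4).
    Then x = 5 + 6·2 = 17, valid modulo lcm(6, 8) = 24: x ≡ 17 (mod 24).
  Combine with x ≡ 8 (mod 9): gcd(24, 9) = 3; 8 - 17 = -9, which IS divisible by 3, so compatible.
    Write x = 17 + 24·t and substitute into x ≡ 8 (mod 9): 24·t ≡ 8 − 17 = -9 (mod 9).
    Divide the congruence (and modulus) by g = 3: 8·t ≡ -3 (mod 3).
    Reduce coefficients mod 3: 2·t ≡ 0 (mod 3).
    The inverse of 2 mod 3 is 2 (since 2·2 = 4 = 1·3 + 1), so t ≡ 2·0 = 0 ≡ 0 (mod 3).
    Then x = 17 + 24·0 = 17, valid modulo lcm(24, 9) = 72: x ≡ 17 (mod 72).
Verify: 17 mod 6 = 5, 17 mod 8 = 1, 17 mod 9 = 8.

x ≡ 17 (mod 72).


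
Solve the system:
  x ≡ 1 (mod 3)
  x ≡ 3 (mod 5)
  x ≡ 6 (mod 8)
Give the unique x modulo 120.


Moduli 3, 5, 8 are pairwise coprime; by CRT there is a unique solution modulo M = 3 · 5 · 8 = 120.
Solve pairwise, accumulating the modulus:
  Start with x ≡ 1 (mod 3).
  Combine with x ≡ 3 (mod 5): since gcd(3, 5) = 1, we get a unique residue mod 15.
    Write x = 1 + 3·t and substitute into x ≡ 3 (mod 5): 3·t ≡ 3 − 1 = 2 (mod 5).
    The inverse of 3 mod 5 is 2 (since 3·2 = 6 = 1·5 + 1), so t ≡ 2·2 = 4 ≡ 4 (mod 5).
    Then x = 1 + 3·4 = 13, valid modulo lcm(3, 5) = 15: x ≡ 13 (mod 15).
  Combine with x ≡ 6 (mod 8): since gcd(15, 8) = 1, we get a unique residue mod 120.
    Write x = 13 + 15·t and substitute into x ≡ 6 (mod 8): 15·t ≡ 6 − 13 = -7 (mod 8).
    Reduce coefficients mod 8: 7·t ≡ 1 (mod 8).
    The inverse of 7 mod 8 is 7 (since 7·7 = 49 = 6·8 + 1), so t ≡ 7·1 = 7 ≡ 7 (mod 8).
    Then x = 13 + 15·7 = 118, valid modulo lcm(15, 8) = 120: x ≡ 118 (mod 120).
Verify: 118 mod 3 = 1 ✓, 118 mod 5 = 3 ✓, 118 mod 8 = 6 ✓.

x ≡ 118 (mod 120).


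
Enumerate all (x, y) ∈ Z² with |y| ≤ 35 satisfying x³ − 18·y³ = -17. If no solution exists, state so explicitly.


The equation is x³ - 18y³ = -17. For fixed y, x³ = 18·y³ − 17, so a solution requires the RHS to be a perfect cube.
Strategy: iterate y from -35 to 35, compute RHS = 18·y³ − 17, and check whether it is a (positive or negative) perfect cube.
Check small values of y:
  y = 0: RHS = -17 is not a perfect cube.
  y = 1: RHS = 1 = (1)³ ⇒ x = 1 works.
  y = -1: RHS = -35 is not a perfect cube.
  y = 2: RHS = 127 is not a perfect cube.
  y = -2: RHS = -161 is not a perfect cube.
  y = 3: RHS = 469 is not a perfect cube.
  y = -3: RHS = -503 is not a perfect cube.
Continuing the search up to |y| = 35 finds no further solutions beyond those listed.
Collected solutions: (1, 1).

Solutions (with |y| ≤ 35): (1, 1).


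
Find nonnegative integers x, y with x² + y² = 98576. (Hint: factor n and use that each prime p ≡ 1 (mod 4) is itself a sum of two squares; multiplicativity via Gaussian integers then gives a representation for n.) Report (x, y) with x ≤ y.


Step 1: Factor n = 98576 = 2^4 · 61 · 101.
Step 2: Check the mod-4 condition on each prime factor: 2 = 2 (special); 61 ≡ 1 (mod 4), exponent 1; 101 ≡ 1 (mod 4), exponent 1.
All primes ≡ 3 (mod 4) appear to even exponent (or don't appear), so by the two-squares theorem n IS expressible as a sum of two squares.
Step 3: Build a representation. Group n = k² · m with k = 4 and m = 61 · 101 = 6161 (a product of primes ≡ 1 (mod 4)); a representation of m scales to one of n via (k·x)² + (k·y)² = k²(x² + y²). Each prime p ≡ 1 (mod 4) is itself a sum of two squares; find a² by testing p − a² for a perfect square:
  61: 61 − 1² = 60, 61 − 2² = 57, 61 − 3² = 52, 61 − 4² = 45, 61 − 5² = 36 = 6² ⇒ 61 = 5² + 6².
  101: 101 − 1² = 100 = 10² ⇒ 101 = 1² + 10².
  Combine using the Brahmagupta–Fibonacci identity (a² + b²)(c² + d²) = (ac − bd)² + (ad + bc)² = (ac + bd)² + (ad − bc)²:
  61 · 101 = 6161: from (5² + 6²)(1² + 10²), take (5·1 − 6·10, 5·10 + 6·1) = (5 − 60, 50 + 6) = (-55, 56); dropping signs (only squares matter) gives (55, 56); check 55² + 56² = 3025 + 3136 = 6161 ✓.
  Scale by k = 4: (4·55, 4·56) = (220, 224).
Step 4: Order so x ≤ y and verify: 220² + 224² = 48400 + 50176 = 98576 = n. ✓

n = 98576 = 220² + 224² (one valid representation with x ≤ y).


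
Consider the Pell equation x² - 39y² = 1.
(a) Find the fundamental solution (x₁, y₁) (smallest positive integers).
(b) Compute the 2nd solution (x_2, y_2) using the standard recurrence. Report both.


Step 1: Find the fundamental solution (x₁, y₁) of x² - 39y² = 1.
  Expand √39 as a continued fraction. a₀ = ⌊√39⌋ = 6; iterate m_{k+1} = d_k·a_k − m_k, d_{k+1} = (39 − m_{k+1}²)/d_k, a_{k+1} = ⌊(a₀ + m_{k+1})/d_{k+1}⌋ (starting m₀ = 0, d₀ = 1), with convergents p_k = a_k·p_{k-1} + p_{k-2}, q_k = a_k·q_{k-1} + q_{k-2} (p₋₁ = 1, q₋₁ = 0):
  k = 0: a₀ = 6; p₀/q₀ = 6/1; p₀² − 39·q₀² = 36 − 39 = -3.
  k = 1: m = 6, d = 3, a = ⌊(6 + 6)/3⌋ = 4; p/q = (4·6 + 1)/(4·1 + 0) = 25/4; p² − 39·q² = 625 − 624 = 1.
  The first convergent with p² − 39·q² = 1 gives the fundamental solution (x₁, y₁) = (25, 4).
Step 2: Apply the recurrence (x_{n+1}, y_{n+1}) = (x₁x_n + 39y₁y_n, x₁y_n + y₁x_n) repeatedly.
  From (x_1, y_1) = (25, 4): x_2 = 25·25 + 39·4·4 = 1249; y_2 = 25·4 + 4·25 = 200.
Step 3: Verify x_2² - 39·y_2² = 1560001 - 1560000 = 1 (should be 1). ✓

(x_1, y_1) = (25, 4); (x_2, y_2) = (1249, 200).


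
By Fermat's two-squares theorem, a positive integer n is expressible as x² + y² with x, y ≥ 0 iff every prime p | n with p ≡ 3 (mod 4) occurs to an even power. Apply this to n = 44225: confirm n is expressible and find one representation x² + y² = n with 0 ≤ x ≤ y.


Step 1: Factor n = 44225 = 5^2 · 29 · 61.
Step 2: Check the mod-4 condition on each prime factor: 5 ≡ 1 (mod 4), exponent 2; 29 ≡ 1 (mod 4), exponent 1; 61 ≡ 1 (mod 4), exponent 1.
All primes ≡ 3 (mod 4) appear to even exponent (or don't appear), so by the two-squares theorem n IS expressible as a sum of two squares.
Step 3: Build a representation. Group n = k² · m with k = 5 and m = 29 · 61 = 1769 (a product of primes ≡ 1 (mod 4)); a representation of m scales to one of n via (k·x)² + (k·y)² = k²(x² + y²). Each prime p ≡ 1 (mod 4) is itself a sum of two squares; find a² by testing p − a² for a perfect square:
  29: 29 − 1² = 28, 29 − 2² = 25 = 5² ⇒ 29 = 2² + 5².
  61: 61 − 1² = 60, 61 − 2² = 57, 61 − 3² = 52, 61 − 4² = 45, 61 − 5² = 36 = 6² ⇒ 61 = 5² + 6².
  Combine using the Brahmagupta–Fibonacci identity (a² + b²)(c² + d²) = (ac − bd)² + (ad + bc)² = (ac + bd)² + (ad − bc)²:
  29 · 61 = 1769: from (2² + 5²)(5² + 6²), take (2·5 − 5·6, 2·6 + 5·5) = (10 − 30, 12 + 25) = (-20, 37); dropping signs (only squares matter) gives (20, 37); check 20² + 37² = 400 + 1369 = 1769 ✓.
  Scale by k = 5: (5·20, 5·37) = (100, 185).
Step 4: Order so x ≤ y and verify: 100² + 185² = 10000 + 34225 = 44225 = n. ✓

n = 44225 = 100² + 185² (one valid representation with x ≤ y).


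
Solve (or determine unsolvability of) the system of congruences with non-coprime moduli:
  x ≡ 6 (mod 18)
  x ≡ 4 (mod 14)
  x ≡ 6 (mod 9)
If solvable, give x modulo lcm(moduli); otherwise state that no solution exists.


Moduli 18, 14, 9 are not pairwise coprime, so CRT works modulo lcm(m_i) when all pairwise compatibility conditions hold.
Pairwise compatibility: gcd(m_i, m_j) must divide a_i - a_j for every pair.
Merge one congruence at a time:
  Start: x ≡ 6 (mod 18).
  Combine with x ≡ 4 (mod 14): gcd(18, 14) = 2; 4 - 6 = -2, which IS divisible by 2, so compatible.
    Write x = 6 + 18·t and substitute into x ≡ 4 (mod 14): 18·t ≡ 4 − 6 = -2 (mod 14).
    Divide the congruence (and modulus) by g = 2: 9·t ≡ -1 (mod 7).
    Reduce coefficients mod 7: 2·t ≡ 6 (mod 7).
    The inverse of 2 mod 7 is 4 (since 2·4 = 8 = 1·7 + 1), so t ≡ 4·6 = 24 ≡ 3 (mod 7).
    Then x = 6 + 18·3 = 60, valid modulo lcm(18, 14) = 126: x ≡ 60 (mod 126).
  Combine with x ≡ 6 (mod 9): gcd(126, 9) = 9; 6 - 60 = -54, which IS divisible by 9, so compatible.
    Write x = 60 + 126·t and substitute into x ≡ 6 (mod 9): 126·t ≡ 6 − 60 = -54 (mod 9).
    Divide the congruence (and modulus) by g = 9: 14·t ≡ -6 (mod 1).
    Modulo 1 every t works; take t = 0.
    Then x = 60 + 126·0 = 60, valid modulo lcm(126, 9) = 126: x ≡ 60 (mod 126).
Verify: 60 mod 18 = 6, 60 mod 14 = 4, 60 mod 9 = 6.

x ≡ 60 (mod 126).


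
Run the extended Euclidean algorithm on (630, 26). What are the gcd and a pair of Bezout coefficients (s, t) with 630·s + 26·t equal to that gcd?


Euclidean algorithm on (630, 26) — divide until remainder is 0:
  630 = 24 · 26 + 6
  26 = 4 · 6 + 2
  6 = 3 · 2 + 0
gcd(630, 26) = 2.
Track Bezout coefficients alongside the remainders: start with r₀ = 630 = a·1 + b·0 (s = 1, t = 0) and r₁ = 26 = a·0 + b·1 (s = 0, t = 1); each new remainder r_{k+1} = r_{k-1} − q_k·r_k inherits s_{k+1} = s_{k-1} − q_k·s_k, t_{k+1} = t_{k-1} − q_k·t_k, so r_k = a·s_k + b·t_k at every step:
  q = 24: r = 6, s = 1 − 24·0 = 1, t = 0 − 24·1 = -24  (check: 630·1 + 26·(-24) = 6)
  q = 4: r = 2, s = 0 − 4·1 = -4, t = 1 − 4·(-24) = 97  (check: 630·(-4) + 26·97 = 2)
The row with r = 2 (the gcd) gives the Bezout coefficients s = -4, t = 97.
Result: 630 · (-4) + 26 · (97) = 2.

gcd(630, 26) = 2; s = -4, t = 97 (check: 630·(-4) + 26·97 = 2).


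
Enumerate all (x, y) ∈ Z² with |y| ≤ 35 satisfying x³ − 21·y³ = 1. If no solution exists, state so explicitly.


The equation is x³ - 21y³ = 1. For fixed y, x³ = 21·y³ + 1, so a solution requires the RHS to be a perfect cube.
Strategy: iterate y from -35 to 35, compute RHS = 21·y³ + 1, and check whether it is a (positive or negative) perfect cube.
Check small values of y:
  y = 0: RHS = 1 = (1)³ ⇒ x = 1 works.
  y = 1: RHS = 22 is not a perfect cube.
  y = -1: RHS = -20 is not a perfect cube.
  y = 2: RHS = 169 is not a perfect cube.
  y = -2: RHS = -167 is not a perfect cube.
  y = 3: RHS = 568 is not a perfect cube.
  y = -3: RHS = -566 is not a perfect cube.
Continuing the search up to |y| = 35 finds no further solutions beyond those listed.
Collected solutions: (1, 0).

Solutions (with |y| ≤ 35): (1, 0).


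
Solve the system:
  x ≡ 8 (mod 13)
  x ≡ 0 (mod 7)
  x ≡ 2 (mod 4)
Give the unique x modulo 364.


Moduli 13, 7, 4 are pairwise coprime; by CRT there is a unique solution modulo M = 13 · 7 · 4 = 364.
Solve pairwise, accumulating the modulus:
  Start with x ≡ 8 (mod 13).
  Combine with x ≡ 0 (mod 7): since gcd(13, 7) = 1, we get a unique residue mod 91.
    Write x = 8 + 13·t and substitute into x ≡ 0 (mod 7): 13·t ≡ 0 − 8 = -8 (mod 7).
    Reduce coefficients mod 7: 6·t ≡ 6 (mod 7).
    The inverse of 6 mod 7 is 6 (since 6·6 = 36 = 5·7 + 1), so t ≡ 6·6 = 36 ≡ 1 (mod 7).
    Then x = 8 + 13·1 = 21, valid modulo lcm(13, 7) = 91: x ≡ 21 (mod 91).
  Combine with x ≡ 2 (mod 4): since gcd(91, 4) = 1, we get a unique residue mod 364.
    Write x = 21 + 91·t and substitute into x ≡ 2 (mod 4): 91·t ≡ 2 − 21 = -19 (mod 4).
    Reduce coefficients mod 4: 3·t ≡ 1 (mod 4).
    The inverse of 3 mod 4 is 3 (since 3·3 = 9 = 2·4 + 1), so t ≡ 3·1 = 3 ≡ 3 (mod 4).
    Then x = 21 + 91·3 = 294, valid modulo lcm(91, 4) = 364: x ≡ 294 (mod 364).
Verify: 294 mod 13 = 8 ✓, 294 mod 7 = 0 ✓, 294 mod 4 = 2 ✓.

x ≡ 294 (mod 364).


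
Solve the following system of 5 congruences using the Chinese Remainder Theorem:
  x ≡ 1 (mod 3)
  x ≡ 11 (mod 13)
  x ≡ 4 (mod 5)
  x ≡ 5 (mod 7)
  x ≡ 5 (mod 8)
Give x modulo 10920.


Product of moduli M = 3 · 13 · 5 · 7 · 8 = 10920.
Merge one congruence at a time:
  Start: x ≡ 1 (mod 3).
  Combine with x ≡ 11 (mod 13); new modulus lcm = 39.
    Write x = 1 + 3·t and substitute into x ≡ 11 (mod 13): 3·t ≡ 11 − 1 = 10 (mod 13).
    The inverse of 3 mod 13 is 9 (since 3·9 = 27 = 2·13 + 1), so t ≡ 9·10 = 90 ≡ 12 (mod 13).
    Then x = 1 + 3·12 = 37, valid modulo lcm(3, 13) = 39: x ≡ 37 (mod 39).
  Combine with x ≡ 4 (mod 5); new modulus lcm = 195.
    Write x = 37 + 39·t and substitute into x ≡ 4 (mod 5): 39·t ≡ 4 − 37 = -33 (mod 5).
    Reduce coefficients mod 5: 4·t ≡ 2 (mod 5).
    The inverse of 4 mod 5 is 4 (since 4·4 = 16 = 3·5 + 1), so t ≡ 4·2 = 8 ≡ 3 (mod 5).
    Then x = 37 + 39·3 = 154, valid modulo lcm(39, 5) = 195: x ≡ 154 (mod 195).
  Combine with x ≡ 5 (mod 7); new modulus lcm = 1365.
    Write x = 154 + 195·t and substitute into x ≡ 5 (mod 7): 195·t ≡ 5 − 154 = -149 (mod 7).
    Reduce coefficients mod 7: 6·t ≡ 5 (mod 7).
    The inverse of 6 mod 7 is 6 (since 6·6 = 36 = 5·7 + 1), so t ≡ 6·5 = 30 ≡ 2 (mod 7).
    Then x = 154 + 195·2 = 544, valid modulo lcm(195, 7) = 1365: x ≡ 544 (mod 1365).
  Combine with x ≡ 5 (mod 8); new modulus lcm = 10920.
    Write x = 544 + 1365·t and substitute into x ≡ 5 (mod 8): 1365·t ≡ 5 − 544 = -539 (mod 8).
    Reduce coefficients mod 8: 5·t ≡ 5 (mod 8).
    The inverse of 5 mod 8 is 5 (since 5·5 = 25 = 3·8 + 1), so t ≡ 5·5 = 25 ≡ 1 (mod 8).
    Then x = 544 + 1365·1 = 1909, valid modulo lcm(1365, 8) = 10920: x ≡ 1909 (mod 10920).
Verify against each original: 1909 mod 3 = 1, 1909 mod 13 = 11, 1909 mod 5 = 4, 1909 mod 7 = 5, 1909 mod 8 = 5.

x ≡ 1909 (mod 10920).


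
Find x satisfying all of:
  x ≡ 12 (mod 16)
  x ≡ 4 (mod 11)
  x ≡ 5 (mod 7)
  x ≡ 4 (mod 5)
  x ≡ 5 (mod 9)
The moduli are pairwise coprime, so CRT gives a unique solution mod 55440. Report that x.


Product of moduli M = 16 · 11 · 7 · 5 · 9 = 55440.
Merge one congruence at a time:
  Start: x ≡ 12 (mod 16).
  Combine with x ≡ 4 (mod 11); new modulus lcm = 176.
    Write x = 12 + 16·t and substitute into x ≡ 4 (mod 11): 16·t ≡ 4 − 12 = -8 (mod 11).
    Reduce coefficients mod 11: 5·t ≡ 3 (mod 11).
    The inverse of 5 mod 11 is 9 (since 5·9 = 45 = 4·11 + 1), so t ≡ 9·3 = 27 ≡ 5 (mod 11).
    Then x = 12 + 16·5 = 92, valid modulo lcm(16, 11) = 176: x ≡ 92 (mod 176).
  Combine with x ≡ 5 (mod 7); new modulus lcm = 1232.
    Write x = 92 + 176·t and substitute into x ≡ 5 (mod 7): 176·t ≡ 5 − 92 = -87 (mod 7).
    Reduce coefficients mod 7: 1·t ≡ 4 (mod 7).
    So t ≡ 4 (mod 7).
    Then x = 92 + 176·4 = 796, valid modulo lcm(176, 7) = 1232: x ≡ 796 (mod 1232).
  Combine with x ≡ 4 (mod 5); new modulus lcm = 6160.
    Write x = 796 + 1232·t and substitute into x ≡ 4 (mod 5): 1232·t ≡ 4 − 796 = -792 (mod 5).
    Reduce coefficients mod 5: 2·t ≡ 3 (mod 5).
    The inverse of 2 mod 5 is 3 (since 2·3 = 6 = 1·5 + 1), so t ≡ 3·3 = 9 ≡ 4 (mod 5).
    Then x = 796 + 1232·4 = 5724, valid modulo lcm(1232, 5) = 6160: x ≡ 5724 (mod 6160).
  Combine with x ≡ 5 (mod 9); new modulus lcm = 55440.
    Write x = 5724 + 6160·t and substitute into x ≡ 5 (mod 9): 6160·t ≡ 5 − 5724 = -5719 (mod 9).
    Reduce coefficients mod 9: 4·t ≡ 5 (mod 9).
    The inverse of 4 mod 9 is 7 (since 4·7 = 28 = 3·9 + 1), so t ≡ 7·5 = 35 ≡ 8 (mod 9).
    Then x = 5724 + 6160·8 = 55004, valid modulo lcm(6160, 9) = 55440: x ≡ 55004 (mod 55440).
Verify against each original: 55004 mod 16 = 12, 55004 mod 11 = 4, 55004 mod 7 = 5, 55004 mod 5 = 4, 55004 mod 9 = 5.

x ≡ 55004 (mod 55440).


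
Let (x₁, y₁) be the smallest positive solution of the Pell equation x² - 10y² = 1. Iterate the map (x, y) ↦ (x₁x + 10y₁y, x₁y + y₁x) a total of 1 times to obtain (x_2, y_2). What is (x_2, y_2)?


Step 1: Find the fundamental solution (x₁, y₁) of x² - 10y² = 1.
  Expand √10 as a continued fraction. a₀ = ⌊√10⌋ = 3; iterate m_{k+1} = d_k·a_k − m_k, d_{k+1} = (10 − m_{k+1}²)/d_k, a_{k+1} = ⌊(a₀ + m_{k+1})/d_{k+1}⌋ (starting m₀ = 0, d₀ = 1), with convergents p_k = a_k·p_{k-1} + p_{k-2}, q_k = a_k·q_{k-1} + q_{k-2} (p₋₁ = 1, q₋₁ = 0):
  k = 0: a₀ = 3; p₀/q₀ = 3/1; p₀² − 10·q₀² = 9 − 10 = -1.
  k = 1: m = 3, d = 1, a = ⌊(3 + 3)/1⌋ = 6; p/q = (6·3 + 1)/(6·1 + 0) = 19/6; p² − 10·q² = 361 − 360 = 1.
  The first convergent with p² − 10·q² = 1 gives the fundamental solution (x₁, y₁) = (19, 6).
Step 2: Apply the recurrence (x_{n+1}, y_{n+1}) = (x₁x_n + 10y₁y_n, x₁y_n + y₁x_n) repeatedly.
  From (x_1, y_1) = (19, 6): x_2 = 19·19 + 10·6·6 = 721; y_2 = 19·6 + 6·19 = 228.
Step 3: Verify x_2² - 10·y_2² = 519841 - 519840 = 1 (should be 1). ✓

(x_1, y_1) = (19, 6); (x_2, y_2) = (721, 228).


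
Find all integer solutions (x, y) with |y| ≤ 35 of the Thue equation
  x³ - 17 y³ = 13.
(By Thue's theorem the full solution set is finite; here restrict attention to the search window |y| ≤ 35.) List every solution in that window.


The equation is x³ - 17y³ = 13. For fixed y, x³ = 17·y³ + 13, so a solution requires the RHS to be a perfect cube.
Strategy: iterate y from -35 to 35, compute RHS = 17·y³ + 13, and check whether it is a (positive or negative) perfect cube.
Check small values of y:
  y = 0: RHS = 13 is not a perfect cube.
  y = 1: RHS = 30 is not a perfect cube.
  y = -1: RHS = -4 is not a perfect cube.
  y = 2: RHS = 149 is not a perfect cube.
  y = -2: RHS = -123 is not a perfect cube.
  y = 3: RHS = 472 is not a perfect cube.
  y = -3: RHS = -446 is not a perfect cube.
Continuing the search up to |y| = 35 finds no solutions either.
No (x, y) in the scanned range satisfies the equation.

No integer solutions with |y| ≤ 35.


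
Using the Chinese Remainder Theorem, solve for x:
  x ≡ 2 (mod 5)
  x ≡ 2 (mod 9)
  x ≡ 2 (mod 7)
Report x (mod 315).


Moduli 5, 9, 7 are pairwise coprime; by CRT there is a unique solution modulo M = 5 · 9 · 7 = 315.
Solve pairwise, accumulating the modulus:
  Start with x ≡ 2 (mod 5).
  Combine with x ≡ 2 (mod 9): since gcd(5, 9) = 1, we get a unique residue mod 45.
    Write x = 2 + 5·t and substitute into x ≡ 2 (mod 9): 5·t ≡ 2 − 2 = 0 (mod 9).
    The inverse of 5 mod 9 is 2 (since 5·2 = 10 = 1·9 + 1), so t ≡ 2·0 = 0 ≡ 0 (mod 9).
    Then x = 2 + 5·0 = 2, valid modulo lcm(5, 9) = 45: x ≡ 2 (mod 45).
  Combine with x ≡ 2 (mod 7): since gcd(45, 7) = 1, we get a unique residue mod 315.
    Write x = 2 + 45·t and substitute into x ≡ 2 (mod 7): 45·t ≡ 2 − 2 = 0 (mod 7).
    Reduce coefficients mod 7: 3·t ≡ 0 (mod 7).
    The inverse of 3 mod 7 is 5 (since 3·5 = 15 = 2·7 + 1), so t ≡ 5·0 = 0 ≡ 0 (mod 7).
    Then x = 2 + 45·0 = 2, valid modulo lcm(45, 7) = 315: x ≡ 2 (mod 315).
Verify: 2 mod 5 = 2 ✓, 2 mod 9 = 2 ✓, 2 mod 7 = 2 ✓.

x ≡ 2 (mod 315).


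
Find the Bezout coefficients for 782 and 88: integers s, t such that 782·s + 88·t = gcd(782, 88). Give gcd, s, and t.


Euclidean algorithm on (782, 88) — divide until remainder is 0:
  782 = 8 · 88 + 78
  88 = 1 · 78 + 10
  78 = 7 · 10 + 8
  10 = 1 · 8 + 2
  8 = 4 · 2 + 0
gcd(782, 88) = 2.
Track Bezout coefficients alongside the remainders: start with r₀ = 782 = a·1 + b·0 (s = 1, t = 0) and r₁ = 88 = a·0 + b·1 (s = 0, t = 1); each new remainder r_{k+1} = r_{k-1} − q_k·r_k inherits s_{k+1} = s_{k-1} − q_k·s_k, t_{k+1} = t_{k-1} − q_k·t_k, so r_k = a·s_k + b·t_k at every step:
  q = 8: r = 78, s = 1 − 8·0 = 1, t = 0 − 8·1 = -8  (check: 782·1 + 88·(-8) = 78)
  q = 1: r = 10, s = 0 − 1·1 = -1, t = 1 − 1·(-8) = 9  (check: 782·(-1) + 88·9 = 10)
  q = 7: r = 8, s = 1 − 7·(-1) = 8, t = -8 − 7·9 = -71  (check: 782·8 + 88·(-71) = 8)
  q = 1: r = 2, s = -1 − 1·8 = -9, t = 9 − 1·(-71) = 80  (check: 782·(-9) + 88·80 = 2)
The row with r = 2 (the gcd) gives the Bezout coefficients s = -9, t = 80.
Result: 782 · (-9) + 88 · (80) = 2.

gcd(782, 88) = 2; s = -9, t = 80 (check: 782·(-9) + 88·80 = 2).


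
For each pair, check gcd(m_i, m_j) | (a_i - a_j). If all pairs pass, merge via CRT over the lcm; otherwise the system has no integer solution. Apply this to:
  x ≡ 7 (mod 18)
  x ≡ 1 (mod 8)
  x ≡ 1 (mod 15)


Moduli 18, 8, 15 are not pairwise coprime, so CRT works modulo lcm(m_i) when all pairwise compatibility conditions hold.
Pairwise compatibility: gcd(m_i, m_j) must divide a_i - a_j for every pair.
Merge one congruence at a time:
  Start: x ≡ 7 (mod 18).
  Combine with x ≡ 1 (mod 8): gcd(18, 8) = 2; 1 - 7 = -6, which IS divisible by 2, so compatible.
    Write x = 7 + 18·t and substitute into x ≡ 1 (mod 8): 18·t ≡ 1 − 7 = -6 (mod 8).
    Divide the congruence (and modulus) by g = 2: 9·t ≡ -3 (mod 4).
    Reduce coefficients mod 4: 1·t ≡ 1 (mod 4).
    So t ≡ 1 (mod 4).
    Then x = 7 + 18·1 = 25, valid modulo lcm(18, 8) = 72: x ≡ 25 (mod 72).
  Combine with x ≡ 1 (mod 15): gcd(72, 15) = 3; 1 - 25 = -24, which IS divisible by 3, so compatible.
    Write x = 25 + 72·t and substitute into x ≡ 1 (mod 15): 72·t ≡ 1 − 25 = -24 (mod 15).
    Divide the congruence (and modulus) by g = 3: 24·t ≡ -8 (mod 5).
    Reduce coefficients mod 5: 4·t ≡ 2 (mod 5).
    The inverse of 4 mod 5 is 4 (since 4·4 = 16 = 3·5 + 1), so t ≡ 4·2 = 8 ≡ 3 (mod 5).
    Then x = 25 + 72·3 = 241, valid modulo lcm(72, 15) = 360: x ≡ 241 (mod 360).
Verify: 241 mod 18 = 7, 241 mod 8 = 1, 241 mod 15 = 1.

x ≡ 241 (mod 360).


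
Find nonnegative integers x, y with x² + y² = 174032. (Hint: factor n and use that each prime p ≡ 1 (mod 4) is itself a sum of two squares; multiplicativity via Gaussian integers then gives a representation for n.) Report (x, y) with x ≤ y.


Step 1: Factor n = 174032 = 2^4 · 73 · 149.
Step 2: Check the mod-4 condition on each prime factor: 2 = 2 (special); 73 ≡ 1 (mod 4), exponent 1; 149 ≡ 1 (mod 4), exponent 1.
All primes ≡ 3 (mod 4) appear to even exponent (or don't appear), so by the two-squares theorem n IS expressible as a sum of two squares.
Step 3: Build a representation. Group n = k² · m with k = 4 and m = 73 · 149 = 10877 (a product of primes ≡ 1 (mod 4)); a representation of m scales to one of n via (k·x)² + (k·y)² = k²(x² + y²). Each prime p ≡ 1 (mod 4) is itself a sum of two squares; find a² by testing p − a² for a perfect square:
  73: 73 − 1² = 72, 73 − 2² = 69, 73 − 3² = 64 = 8² ⇒ 73 = 3² + 8².
  149: 149 − 1² = 148, 149 − 2² = 145, 149 − 3² = 140, 149 − 4² = 133, 149 − 5² = 124, 149 − 6² = 113, 149 − 7² = 100 = 10² ⇒ 149 = 7² + 10².
  Combine using the Brahmagupta–Fibonacci identity (a² + b²)(c² + d²) = (ac − bd)² + (ad + bc)² = (ac + bd)² + (ad − bc)²:
  73 · 149 = 10877: from (3² + 8²)(7² + 10²), take (3·7 − 8·10, 3·10 + 8·7) = (21 − 80, 30 + 56) = (-59, 86); dropping signs (only squares matter) gives (59, 86); check 59² + 86² = 3481 + 7396 = 10877 ✓.
  Scale by k = 4: (4·59, 4·86) = (236, 344).
Step 4: Order so x ≤ y and verify: 236² + 344² = 55696 + 118336 = 174032 = n. ✓

n = 174032 = 236² + 344² (one valid representation with x ≤ y).
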